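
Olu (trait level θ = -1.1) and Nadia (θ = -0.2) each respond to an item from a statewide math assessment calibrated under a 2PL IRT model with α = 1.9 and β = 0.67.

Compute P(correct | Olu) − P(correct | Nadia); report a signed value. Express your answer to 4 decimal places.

P(θ) = 1 / (1 + exp(−α(θ − β)))
P(Olu) = 0.0335  [exponent -3.3630]
P(Nadia) = 0.1607  [exponent -1.6530]
Difference = 0.0335 − 0.1607 = -0.1272

-0.1272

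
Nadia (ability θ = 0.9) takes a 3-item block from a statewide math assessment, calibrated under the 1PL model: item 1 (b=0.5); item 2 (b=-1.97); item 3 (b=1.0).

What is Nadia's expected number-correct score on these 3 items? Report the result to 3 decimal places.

2.020

P(θ) = 1 / (1 + exp(−(θ − b)))
P_1 = 1/(1+e^{-0.4000}) = 0.5987
P_2 = 1/(1+e^{-2.8700}) = 0.9463
P_3 = 1/(1+e^{0.1000}) = 0.4750
E[score] = 0.5987 + 0.9463 + 0.4750 = 2.0201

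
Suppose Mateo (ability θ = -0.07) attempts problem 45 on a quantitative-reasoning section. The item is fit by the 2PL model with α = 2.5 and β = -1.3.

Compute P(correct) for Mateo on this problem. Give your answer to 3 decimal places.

P(θ) = 1 / (1 + exp(−α(θ − β)))
Exponent: 2.5 × (-0.07 − (-1.3)) = 3.0750
1/(1 + e^{-3.0750}) = 0.9558

0.956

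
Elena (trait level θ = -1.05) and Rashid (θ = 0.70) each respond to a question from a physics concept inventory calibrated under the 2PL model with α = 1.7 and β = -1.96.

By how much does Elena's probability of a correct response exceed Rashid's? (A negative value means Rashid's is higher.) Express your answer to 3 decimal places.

-0.165

P(θ) = 1 / (1 + exp(−α(θ − β)))
P(Elena) = 0.8245  [exponent 1.5470]
P(Rashid) = 0.9892  [exponent 4.5220]
Difference = 0.8245 − 0.9892 = -0.1648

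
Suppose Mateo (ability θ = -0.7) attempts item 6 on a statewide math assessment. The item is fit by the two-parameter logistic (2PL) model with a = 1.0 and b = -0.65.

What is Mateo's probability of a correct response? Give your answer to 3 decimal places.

P(θ) = 1 / (1 + exp(−a(θ − b)))
Exponent: 1.0 × (-0.7 − (-0.65)) = -0.0500
1/(1 + e^{0.0500}) = 0.4875

0.488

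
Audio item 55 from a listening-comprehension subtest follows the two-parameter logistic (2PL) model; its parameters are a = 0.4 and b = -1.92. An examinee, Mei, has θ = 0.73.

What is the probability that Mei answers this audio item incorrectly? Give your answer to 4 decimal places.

P(θ) = 1 / (1 + exp(−a(θ − b)))
Exponent: 0.4 × (0.73 − (-1.92)) = 1.0600
1/(1 + e^{-1.0600}) = 0.7427
P(incorrect) = 1 − 0.7427 = 0.2573

0.2573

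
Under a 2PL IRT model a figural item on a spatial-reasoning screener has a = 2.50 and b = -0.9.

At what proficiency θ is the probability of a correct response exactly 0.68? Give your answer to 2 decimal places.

-0.60

P(θ) = 1 / (1 + exp(−a(θ − b)))
logit = ln(0.6800/0.3200) = 0.7538
θ = b + logit/(a) = -0.9 + 0.7538/2.5000 = -0.5985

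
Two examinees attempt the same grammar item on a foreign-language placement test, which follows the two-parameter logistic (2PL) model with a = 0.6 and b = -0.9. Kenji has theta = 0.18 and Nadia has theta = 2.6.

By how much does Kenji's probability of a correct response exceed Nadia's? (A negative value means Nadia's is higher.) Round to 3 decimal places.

-0.234

P(theta) = 1 / (1 + exp(−a(theta − b)))
P(Kenji) = 0.6566  [exponent 0.6480]
P(Nadia) = 0.8909  [exponent 2.1000]
Difference = 0.6566 − 0.8909 = -0.2343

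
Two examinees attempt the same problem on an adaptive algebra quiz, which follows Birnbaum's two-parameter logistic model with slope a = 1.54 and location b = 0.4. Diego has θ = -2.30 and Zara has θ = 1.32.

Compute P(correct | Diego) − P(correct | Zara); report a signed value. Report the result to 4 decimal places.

-0.7894

P(θ) = 1 / (1 + exp(−a(θ − b)))
P(Diego) = 0.0154  [exponent -4.1580]
P(Zara) = 0.8048  [exponent 1.4168]
Difference = 0.0154 − 0.8048 = -0.7894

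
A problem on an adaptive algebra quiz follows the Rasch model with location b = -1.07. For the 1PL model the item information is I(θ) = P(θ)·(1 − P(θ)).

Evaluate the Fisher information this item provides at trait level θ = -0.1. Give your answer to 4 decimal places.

0.1993

P = 1/(1+e^{-0.9700}) = 0.7251
P(1−P) = 0.7251 × 0.2749 = 0.1993
I = P(1−P) = 0.19932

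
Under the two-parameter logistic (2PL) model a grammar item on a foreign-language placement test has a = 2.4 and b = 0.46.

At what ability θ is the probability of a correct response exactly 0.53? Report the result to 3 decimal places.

0.510

P(θ) = 1 / (1 + exp(−a(θ − b)))
logit = ln(0.5300/0.4700) = 0.1201
θ = b + logit/(a) = 0.46 + 0.1201/2.4000 = 0.5101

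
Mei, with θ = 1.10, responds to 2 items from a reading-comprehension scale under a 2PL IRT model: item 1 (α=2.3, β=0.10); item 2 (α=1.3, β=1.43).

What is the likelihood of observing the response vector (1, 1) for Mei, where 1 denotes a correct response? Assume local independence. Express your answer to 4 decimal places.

0.3584

P(θ) = 1 / (1 + exp(−α(θ − β)))
P_1 = 1/(1+e^{-2.3000}) = 0.9089
P_2 = 1/(1+e^{0.4290}) = 0.3944
L = P_1 × P_2 = 0.9089 × 0.3944 = 0.35843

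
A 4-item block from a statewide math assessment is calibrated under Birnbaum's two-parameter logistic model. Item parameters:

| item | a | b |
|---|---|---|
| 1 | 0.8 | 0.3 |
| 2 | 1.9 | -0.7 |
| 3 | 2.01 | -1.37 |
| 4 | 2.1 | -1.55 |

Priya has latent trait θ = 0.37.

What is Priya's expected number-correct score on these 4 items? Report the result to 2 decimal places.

3.35

P(θ) = 1 / (1 + exp(−a(θ − b)))
P_1 = 1/(1+e^{-0.0560}) = 0.5140
P_2 = 1/(1+e^{-2.0330}) = 0.8842
P_3 = 1/(1+e^{-3.4974}) = 0.9706
P_4 = 1/(1+e^{-4.0320}) = 0.9826
E[score] = 0.5140 + 0.8842 + 0.9706 + 0.9826 = 3.3514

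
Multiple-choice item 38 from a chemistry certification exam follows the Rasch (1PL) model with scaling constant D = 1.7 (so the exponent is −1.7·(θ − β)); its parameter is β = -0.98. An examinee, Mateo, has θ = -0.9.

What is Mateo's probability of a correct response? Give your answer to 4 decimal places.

P(θ) = 1 / (1 + exp(−D·(θ − β)))
Exponent: 1.7 × (-0.9 − (-0.98)) = 0.1360
1/(1 + e^{-0.1360}) = 0.5339
P = 0.5339

0.5339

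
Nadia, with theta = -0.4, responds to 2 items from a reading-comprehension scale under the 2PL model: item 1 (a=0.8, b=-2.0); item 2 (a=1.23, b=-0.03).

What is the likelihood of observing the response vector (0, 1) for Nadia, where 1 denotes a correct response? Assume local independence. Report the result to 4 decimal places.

P(theta) = 1 / (1 + exp(−a(theta − b)))
P_1 = 1/(1+e^{-1.2800}) = 0.7824
P_2 = 1/(1+e^{0.4551}) = 0.3881
L = (1−P_1) × P_2 = 0.2176 × 0.3881 = 0.08444

0.0844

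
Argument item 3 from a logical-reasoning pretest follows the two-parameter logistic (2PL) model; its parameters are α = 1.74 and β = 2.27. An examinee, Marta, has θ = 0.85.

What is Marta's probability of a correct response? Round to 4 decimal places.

0.0779

P(θ) = 1 / (1 + exp(−α(θ − β)))
Exponent: 1.74 × (0.85 − 2.27) = -2.4708
1/(1 + e^{2.4708}) = 0.0779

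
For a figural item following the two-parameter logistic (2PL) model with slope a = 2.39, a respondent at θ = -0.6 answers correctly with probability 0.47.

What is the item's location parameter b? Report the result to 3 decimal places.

P(θ) = 1 / (1 + exp(−a(θ − b)))
logit(0.47) = ln(0.47/0.53) = -0.1201
b = θ − logit/(a) = -0.6 − (-0.1201)/2.3900 = -0.5497

-0.550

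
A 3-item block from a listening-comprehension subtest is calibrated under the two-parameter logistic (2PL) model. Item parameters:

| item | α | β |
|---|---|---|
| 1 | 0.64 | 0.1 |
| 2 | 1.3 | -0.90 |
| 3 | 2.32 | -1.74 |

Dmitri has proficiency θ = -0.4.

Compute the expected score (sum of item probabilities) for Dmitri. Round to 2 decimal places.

2.03

P(θ) = 1 / (1 + exp(−α(θ − β)))
P_1 = 1/(1+e^{0.3200}) = 0.4207
P_2 = 1/(1+e^{-0.6500}) = 0.6570
P_3 = 1/(1+e^{-3.1088}) = 0.9573
E[score] = 0.4207 + 0.6570 + 0.9573 = 2.0349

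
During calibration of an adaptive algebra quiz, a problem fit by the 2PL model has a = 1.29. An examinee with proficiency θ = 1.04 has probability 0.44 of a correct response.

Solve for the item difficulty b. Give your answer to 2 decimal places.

1.23

P(θ) = 1 / (1 + exp(−a(θ − b)))
logit(0.44) = ln(0.44/0.56) = -0.2412
b = θ − logit/(a) = 1.04 − (-0.2412)/1.2900 = 1.2269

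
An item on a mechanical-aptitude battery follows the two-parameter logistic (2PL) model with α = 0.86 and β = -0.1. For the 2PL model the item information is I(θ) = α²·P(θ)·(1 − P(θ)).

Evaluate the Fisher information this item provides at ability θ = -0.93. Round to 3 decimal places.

P = 1/(1+e^{0.7138}) = 0.3288
P(1−P) = 0.3288 × 0.6712 = 0.2207
I = α² × P(1−P) = 0.86² × 0.2207 = 0.16321

0.163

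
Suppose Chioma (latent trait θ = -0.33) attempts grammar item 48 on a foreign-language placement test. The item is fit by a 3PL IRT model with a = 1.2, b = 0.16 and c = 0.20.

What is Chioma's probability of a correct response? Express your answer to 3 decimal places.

P(θ) = c + (1 − c) · 1 / (1 + exp(−a(θ − b)))
Exponent: 1.2 × (-0.33 − 0.16) = -0.5880
1/(1 + e^{0.5880}) = 0.3571
P = 0.20 + 0.80 × 0.3571 = 0.4857

0.486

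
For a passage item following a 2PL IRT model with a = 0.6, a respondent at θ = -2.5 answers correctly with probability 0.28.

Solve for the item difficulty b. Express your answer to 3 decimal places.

P(θ) = 1 / (1 + exp(−a(θ − b)))
logit(0.28) = ln(0.28/0.72) = -0.9445
b = θ − logit/(a) = -2.5 − (-0.9445)/0.6000 = -0.9259

-0.926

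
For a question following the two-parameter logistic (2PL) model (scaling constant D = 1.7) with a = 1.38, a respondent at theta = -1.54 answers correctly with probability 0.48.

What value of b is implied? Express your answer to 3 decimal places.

P(theta) = 1 / (1 + exp(−D·a(theta − b)))
logit(0.48) = ln(0.48/0.52) = -0.0800
b = theta − logit/(1.7·a) = -1.54 − (-0.0800)/2.3460 = -1.5059

-1.506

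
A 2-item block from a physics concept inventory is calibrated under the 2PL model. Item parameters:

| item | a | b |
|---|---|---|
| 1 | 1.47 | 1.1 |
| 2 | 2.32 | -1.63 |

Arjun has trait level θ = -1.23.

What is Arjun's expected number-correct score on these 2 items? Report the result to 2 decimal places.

P(θ) = 1 / (1 + exp(−a(θ − b)))
P_1 = 1/(1+e^{3.4251}) = 0.0315
P_2 = 1/(1+e^{-0.9280}) = 0.7167
E[score] = 0.0315 + 0.7167 = 0.7482

0.75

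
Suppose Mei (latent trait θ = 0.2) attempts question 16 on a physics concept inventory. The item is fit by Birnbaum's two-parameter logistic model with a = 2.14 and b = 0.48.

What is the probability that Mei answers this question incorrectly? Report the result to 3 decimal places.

P(θ) = 1 / (1 + exp(−a(θ − b)))
Exponent: 2.14 × (0.2 − 0.48) = -0.5992
1/(1 + e^{0.5992}) = 0.3545
P(incorrect) = 1 − 0.3545 = 0.6455

0.645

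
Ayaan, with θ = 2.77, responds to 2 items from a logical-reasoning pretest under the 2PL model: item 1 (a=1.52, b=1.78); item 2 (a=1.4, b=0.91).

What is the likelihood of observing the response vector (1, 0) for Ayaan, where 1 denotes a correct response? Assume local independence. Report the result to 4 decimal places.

0.0564

P(θ) = 1 / (1 + exp(−a(θ − b)))
P_1 = 1/(1+e^{-1.5048}) = 0.8183
P_2 = 1/(1+e^{-2.6040}) = 0.9311
L = P_1 × (1−P_2) = 0.8183 × 0.0689 = 0.05636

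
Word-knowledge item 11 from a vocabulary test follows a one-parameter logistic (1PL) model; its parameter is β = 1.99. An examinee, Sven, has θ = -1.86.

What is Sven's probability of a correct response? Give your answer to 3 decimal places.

0.021

P(θ) = 1 / (1 + exp(−(θ − β)))
Exponent: (-1.86 − 1.99) = -3.8500
1/(1 + e^{3.8500}) = 0.0208
P = 0.0208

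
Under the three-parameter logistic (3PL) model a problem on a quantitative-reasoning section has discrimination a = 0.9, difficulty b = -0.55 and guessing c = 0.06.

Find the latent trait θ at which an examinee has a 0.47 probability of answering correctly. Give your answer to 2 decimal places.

P(θ) = c + (1 − c) · 1 / (1 + exp(−a(θ − b)))
Remove guessing floor: (0.47 − 0.06)/(1 − 0.06) = 0.4362
logit = ln(0.4362/0.5638) = -0.2567
θ = b + logit/(a) = -0.55 + (-0.2567)/0.9000 = -0.8352

-0.84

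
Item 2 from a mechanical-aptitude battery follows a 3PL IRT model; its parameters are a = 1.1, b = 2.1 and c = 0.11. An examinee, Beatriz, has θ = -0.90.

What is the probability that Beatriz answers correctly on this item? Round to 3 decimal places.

0.142

P(θ) = c + (1 − c) · 1 / (1 + exp(−a(θ − b)))
Exponent: 1.1 × (-0.90 − 2.1) = -3.3000
1/(1 + e^{3.3000}) = 0.0356
P = 0.11 + 0.89 × 0.0356 = 0.1417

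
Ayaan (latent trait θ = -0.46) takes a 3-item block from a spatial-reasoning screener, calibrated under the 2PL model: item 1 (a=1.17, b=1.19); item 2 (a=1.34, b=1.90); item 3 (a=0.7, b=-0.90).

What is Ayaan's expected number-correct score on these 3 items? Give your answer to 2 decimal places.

0.74

P(θ) = 1 / (1 + exp(−a(θ − b)))
P_1 = 1/(1+e^{1.9305}) = 0.1267
P_2 = 1/(1+e^{3.1624}) = 0.0406
P_3 = 1/(1+e^{-0.3080}) = 0.5764
E[score] = 0.1267 + 0.0406 + 0.5764 = 0.7437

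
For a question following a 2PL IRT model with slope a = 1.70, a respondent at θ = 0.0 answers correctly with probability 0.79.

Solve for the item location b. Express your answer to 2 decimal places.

-0.78

P(θ) = 1 / (1 + exp(−a(θ − b)))
logit(0.79) = ln(0.79/0.21) = 1.3249
b = θ − logit/(a) = 0.0 − 1.3249/1.7000 = -0.7794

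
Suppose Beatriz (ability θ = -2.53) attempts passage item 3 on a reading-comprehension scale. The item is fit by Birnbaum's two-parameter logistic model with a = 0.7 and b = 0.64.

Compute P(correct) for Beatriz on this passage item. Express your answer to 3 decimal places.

P(θ) = 1 / (1 + exp(−a(θ − b)))
Exponent: 0.7 × (-2.53 − 0.64) = -2.2190
1/(1 + e^{2.2190}) = 0.0981

0.098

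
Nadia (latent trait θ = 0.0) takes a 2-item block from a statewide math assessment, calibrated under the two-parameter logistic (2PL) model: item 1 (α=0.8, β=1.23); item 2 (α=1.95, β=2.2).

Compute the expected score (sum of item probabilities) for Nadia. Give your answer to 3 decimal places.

0.286

P(θ) = 1 / (1 + exp(−α(θ − β)))
P_1 = 1/(1+e^{0.9840}) = 0.2721
P_2 = 1/(1+e^{4.2900}) = 0.0135
E[score] = 0.2721 + 0.0135 = 0.2856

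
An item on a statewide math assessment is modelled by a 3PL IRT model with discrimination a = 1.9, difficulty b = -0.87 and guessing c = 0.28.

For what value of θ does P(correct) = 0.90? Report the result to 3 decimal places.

P(θ) = c + (1 − c) · 1 / (1 + exp(−a(θ − b)))
Remove guessing floor: (0.90 − 0.28)/(1 − 0.28) = 0.8611
logit = ln(0.8611/0.1389) = 1.8245
θ = b + logit/(a) = -0.87 + 1.8245/1.9000 = 0.0903

0.090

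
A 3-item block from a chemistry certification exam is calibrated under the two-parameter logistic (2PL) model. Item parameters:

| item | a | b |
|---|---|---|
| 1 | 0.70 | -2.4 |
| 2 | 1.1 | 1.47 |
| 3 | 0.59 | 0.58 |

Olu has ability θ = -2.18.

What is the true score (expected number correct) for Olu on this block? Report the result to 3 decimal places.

0.720

P(θ) = 1 / (1 + exp(−a(θ − b)))
P_1 = 1/(1+e^{-0.1540}) = 0.5384
P_2 = 1/(1+e^{4.0150}) = 0.0177
P_3 = 1/(1+e^{1.6284}) = 0.1640
E[score] = 0.5384 + 0.0177 + 0.1640 = 0.7202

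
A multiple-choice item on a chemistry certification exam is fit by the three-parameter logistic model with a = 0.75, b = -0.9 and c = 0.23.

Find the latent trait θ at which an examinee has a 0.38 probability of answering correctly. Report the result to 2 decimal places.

-2.79

P(θ) = c + (1 − c) · 1 / (1 + exp(−a(θ − b)))
Remove guessing floor: (0.38 − 0.23)/(1 − 0.23) = 0.1948
logit = ln(0.1948/0.8052) = -1.4191
θ = b + logit/(a) = -0.9 + (-1.4191)/0.7500 = -2.7921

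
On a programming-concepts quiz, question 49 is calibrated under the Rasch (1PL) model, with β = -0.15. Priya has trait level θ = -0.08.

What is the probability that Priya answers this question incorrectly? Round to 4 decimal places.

P(θ) = 1 / (1 + exp(−(θ − β)))
Exponent: (-0.08 − (-0.15)) = 0.0700
1/(1 + e^{-0.0700}) = 0.5175
P = 0.5175
P(incorrect) = 1 − 0.5175 = 0.4825

0.4825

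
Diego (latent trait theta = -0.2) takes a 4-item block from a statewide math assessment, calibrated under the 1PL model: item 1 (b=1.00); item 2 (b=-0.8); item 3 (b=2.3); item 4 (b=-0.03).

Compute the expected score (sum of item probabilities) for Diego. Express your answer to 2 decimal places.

P(theta) = 1 / (1 + exp(−(theta − b)))
P_1 = 1/(1+e^{1.2000}) = 0.2315
P_2 = 1/(1+e^{-0.6000}) = 0.6457
P_3 = 1/(1+e^{2.5000}) = 0.0759
P_4 = 1/(1+e^{0.1700}) = 0.4576
E[score] = 0.2315 + 0.6457 + 0.0759 + 0.4576 = 1.4106

1.41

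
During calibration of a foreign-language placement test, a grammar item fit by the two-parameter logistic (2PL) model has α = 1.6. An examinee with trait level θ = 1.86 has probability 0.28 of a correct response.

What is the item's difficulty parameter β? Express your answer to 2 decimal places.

P(θ) = 1 / (1 + exp(−α(θ − β)))
logit(0.28) = ln(0.28/0.72) = -0.9445
β = θ − logit/(α) = 1.86 − (-0.9445)/1.6000 = 2.4503

2.45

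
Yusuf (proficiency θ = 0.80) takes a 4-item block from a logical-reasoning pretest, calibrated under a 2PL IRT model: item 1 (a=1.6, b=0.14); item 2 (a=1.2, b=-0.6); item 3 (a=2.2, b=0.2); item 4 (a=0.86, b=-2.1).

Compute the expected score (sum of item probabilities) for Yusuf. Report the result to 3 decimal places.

P(θ) = 1 / (1 + exp(−a(θ − b)))
P_1 = 1/(1+e^{-1.0560}) = 0.7419
P_2 = 1/(1+e^{-1.6800}) = 0.8429
P_3 = 1/(1+e^{-1.3200}) = 0.7892
P_4 = 1/(1+e^{-2.4940}) = 0.9237
E[score] = 0.7419 + 0.8429 + 0.7892 + 0.9237 = 3.2977

3.298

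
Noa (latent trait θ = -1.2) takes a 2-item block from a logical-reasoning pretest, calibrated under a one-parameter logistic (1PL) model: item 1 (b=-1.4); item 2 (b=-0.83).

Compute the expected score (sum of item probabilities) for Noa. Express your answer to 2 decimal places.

0.96

P(θ) = 1 / (1 + exp(−(θ − b)))
P_1 = 1/(1+e^{-0.2000}) = 0.5498
P_2 = 1/(1+e^{0.3700}) = 0.4085
E[score] = 0.5498 + 0.4085 = 0.9584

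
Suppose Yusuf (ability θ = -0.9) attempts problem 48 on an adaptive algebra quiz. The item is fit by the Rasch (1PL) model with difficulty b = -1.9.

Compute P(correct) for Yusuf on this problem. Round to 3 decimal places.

0.731

P(θ) = 1 / (1 + exp(−(θ − b)))
Exponent: (-0.9 − (-1.9)) = 1.0000
1/(1 + e^{-1.0000}) = 0.7311
P = 0.7311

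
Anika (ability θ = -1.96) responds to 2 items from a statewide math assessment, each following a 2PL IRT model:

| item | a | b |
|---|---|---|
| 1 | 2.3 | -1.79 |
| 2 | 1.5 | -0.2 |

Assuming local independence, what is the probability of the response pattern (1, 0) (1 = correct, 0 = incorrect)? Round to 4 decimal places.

P(θ) = 1 / (1 + exp(−a(θ − b)))
P_1 = 1/(1+e^{0.3910}) = 0.4035
P_2 = 1/(1+e^{2.6400}) = 0.0666
L = P_1 × (1−P_2) = 0.4035 × 0.9334 = 0.37660

0.3766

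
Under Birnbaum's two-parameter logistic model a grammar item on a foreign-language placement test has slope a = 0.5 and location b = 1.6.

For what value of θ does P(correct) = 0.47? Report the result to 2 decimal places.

1.36

P(θ) = 1 / (1 + exp(−a(θ − b)))
logit = ln(0.4700/0.5300) = -0.1201
θ = b + logit/(a) = 1.6 + (-0.1201)/0.5000 = 1.3597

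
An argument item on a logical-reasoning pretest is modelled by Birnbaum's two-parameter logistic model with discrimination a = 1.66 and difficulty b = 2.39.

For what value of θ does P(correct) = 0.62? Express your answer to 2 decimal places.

P(θ) = 1 / (1 + exp(−a(θ − b)))
logit = ln(0.6200/0.3800) = 0.4895
θ = b + logit/(a) = 2.39 + 0.4895/1.6600 = 2.6849

2.68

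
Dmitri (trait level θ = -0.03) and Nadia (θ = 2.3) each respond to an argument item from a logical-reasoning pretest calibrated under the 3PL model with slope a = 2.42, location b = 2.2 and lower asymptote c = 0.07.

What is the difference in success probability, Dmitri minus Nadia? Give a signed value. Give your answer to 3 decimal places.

-0.517

P(θ) = c + (1 − c) · 1 / (1 + exp(−a(θ − b)))
P(Dmitri) = 0.0742  [exponent -5.3966]
P(Nadia) = 0.5910  [exponent 0.2420]
Difference = 0.0742 − 0.5910 = -0.5168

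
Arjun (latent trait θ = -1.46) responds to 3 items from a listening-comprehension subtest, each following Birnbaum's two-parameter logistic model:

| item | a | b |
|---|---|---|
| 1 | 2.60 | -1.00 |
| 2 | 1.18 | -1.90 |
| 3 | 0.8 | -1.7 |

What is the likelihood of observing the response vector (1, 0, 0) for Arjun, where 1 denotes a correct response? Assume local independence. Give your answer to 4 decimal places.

0.0392

P(θ) = 1 / (1 + exp(−a(θ − b)))
P_1 = 1/(1+e^{1.1960}) = 0.2322
P_2 = 1/(1+e^{-0.5192}) = 0.6270
P_3 = 1/(1+e^{-0.1920}) = 0.5479
L = P_1 × (1−P_2) × (1−P_3) = 0.2322 × 0.3730 × 0.4521 = 0.03916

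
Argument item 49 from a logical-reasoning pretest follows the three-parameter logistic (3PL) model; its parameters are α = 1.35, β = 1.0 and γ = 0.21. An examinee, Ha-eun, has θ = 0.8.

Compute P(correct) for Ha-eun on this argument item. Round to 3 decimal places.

0.552

P(θ) = γ + (1 − γ) · 1 / (1 + exp(−α(θ − β)))
Exponent: 1.35 × (0.8 − 1.0) = -0.2700
1/(1 + e^{0.2700}) = 0.4329
P = 0.21 + 0.79 × 0.4329 = 0.5520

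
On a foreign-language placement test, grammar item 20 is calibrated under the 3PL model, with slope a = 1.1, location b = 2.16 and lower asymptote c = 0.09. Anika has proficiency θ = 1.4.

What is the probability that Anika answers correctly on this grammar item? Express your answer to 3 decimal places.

P(θ) = c + (1 − c) · 1 / (1 + exp(−a(θ − b)))
Exponent: 1.1 × (1.4 − 2.16) = -0.8360
1/(1 + e^{0.8360}) = 0.3024
P = 0.09 + 0.91 × 0.3024 = 0.3652

0.365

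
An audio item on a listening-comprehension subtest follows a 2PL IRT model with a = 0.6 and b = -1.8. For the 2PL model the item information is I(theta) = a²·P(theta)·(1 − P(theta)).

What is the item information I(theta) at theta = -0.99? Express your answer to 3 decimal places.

0.085

P = 1/(1+e^{-0.4860}) = 0.6192
P(1−P) = 0.6192 × 0.3808 = 0.2358
I = a² × P(1−P) = 0.6² × 0.2358 = 0.08489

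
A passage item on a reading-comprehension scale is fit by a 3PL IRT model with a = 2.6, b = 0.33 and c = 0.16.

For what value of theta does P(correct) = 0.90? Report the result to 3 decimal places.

1.100

P(theta) = c + (1 − c) · 1 / (1 + exp(−a(theta − b)))
Remove guessing floor: (0.90 − 0.16)/(1 − 0.16) = 0.8810
logit = ln(0.8810/0.1190) = 2.0015
theta = b + logit/(a) = 0.33 + 2.0015/2.6000 = 1.0998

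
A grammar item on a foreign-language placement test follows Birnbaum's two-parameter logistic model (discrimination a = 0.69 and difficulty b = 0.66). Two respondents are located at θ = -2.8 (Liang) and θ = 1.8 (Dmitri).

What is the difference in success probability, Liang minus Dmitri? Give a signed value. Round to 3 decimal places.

-0.603

P(θ) = 1 / (1 + exp(−a(θ − b)))
P(Liang) = 0.0841  [exponent -2.3874]
P(Dmitri) = 0.6871  [exponent 0.7866]
Difference = 0.0841 − 0.6871 = -0.6030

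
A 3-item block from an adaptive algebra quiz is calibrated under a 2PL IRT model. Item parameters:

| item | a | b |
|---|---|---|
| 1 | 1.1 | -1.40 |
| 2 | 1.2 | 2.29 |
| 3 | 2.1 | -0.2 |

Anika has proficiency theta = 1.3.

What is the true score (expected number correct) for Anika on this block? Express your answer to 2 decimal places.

2.14

P(theta) = 1 / (1 + exp(−a(theta − b)))
P_1 = 1/(1+e^{-2.9700}) = 0.9512
P_2 = 1/(1+e^{1.1880}) = 0.2336
P_3 = 1/(1+e^{-3.1500}) = 0.9589
E[score] = 0.9512 + 0.2336 + 0.9589 = 2.1437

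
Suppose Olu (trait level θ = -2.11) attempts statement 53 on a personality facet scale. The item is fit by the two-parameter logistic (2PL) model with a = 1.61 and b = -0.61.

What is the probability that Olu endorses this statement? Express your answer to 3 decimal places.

0.082

P(θ) = 1 / (1 + exp(−a(θ − b)))
Exponent: 1.61 × (-2.11 − (-0.61)) = -2.4150
1/(1 + e^{2.4150}) = 0.0820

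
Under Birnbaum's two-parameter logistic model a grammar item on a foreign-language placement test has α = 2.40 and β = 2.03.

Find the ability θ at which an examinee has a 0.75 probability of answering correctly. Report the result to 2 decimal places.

P(θ) = 1 / (1 + exp(−α(θ − β)))
logit = ln(0.7500/0.2500) = 1.0986
θ = β + logit/(α) = 2.03 + 1.0986/2.4000 = 2.4878

2.49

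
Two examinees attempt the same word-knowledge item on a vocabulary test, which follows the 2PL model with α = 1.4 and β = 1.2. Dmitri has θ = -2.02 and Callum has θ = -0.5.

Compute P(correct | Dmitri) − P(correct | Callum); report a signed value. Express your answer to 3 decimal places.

P(θ) = 1 / (1 + exp(−α(θ − β)))
P(Dmitri) = 0.0109  [exponent -4.5080]
P(Callum) = 0.0847  [exponent -2.3800]
Difference = 0.0109 − 0.0847 = -0.0738

-0.074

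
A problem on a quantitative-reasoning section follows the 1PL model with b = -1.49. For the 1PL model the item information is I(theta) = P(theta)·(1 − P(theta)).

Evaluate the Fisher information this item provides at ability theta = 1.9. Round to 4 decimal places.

P = 1/(1+e^{-3.3900}) = 0.9674
P(1−P) = 0.9674 × 0.0326 = 0.0315
I = P(1−P) = 0.03155

0.0315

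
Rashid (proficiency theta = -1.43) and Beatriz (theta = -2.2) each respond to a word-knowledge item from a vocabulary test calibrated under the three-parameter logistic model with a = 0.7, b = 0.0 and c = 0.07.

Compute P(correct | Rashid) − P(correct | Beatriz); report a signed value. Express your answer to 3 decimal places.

P(theta) = c + (1 − c) · 1 / (1 + exp(−a(theta − b)))
P(Rashid) = 0.3199  [exponent -1.0010]
P(Beatriz) = 0.2342  [exponent -1.5400]
Difference = 0.3199 − 0.2342 = 0.0858

0.086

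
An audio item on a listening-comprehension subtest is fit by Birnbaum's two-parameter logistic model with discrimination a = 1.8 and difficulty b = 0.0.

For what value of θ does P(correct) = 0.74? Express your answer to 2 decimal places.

P(θ) = 1 / (1 + exp(−a(θ − b)))
logit = ln(0.7400/0.2600) = 1.0460
θ = b + logit/(a) = 0.0 + 1.0460/1.8000 = 0.5811

0.58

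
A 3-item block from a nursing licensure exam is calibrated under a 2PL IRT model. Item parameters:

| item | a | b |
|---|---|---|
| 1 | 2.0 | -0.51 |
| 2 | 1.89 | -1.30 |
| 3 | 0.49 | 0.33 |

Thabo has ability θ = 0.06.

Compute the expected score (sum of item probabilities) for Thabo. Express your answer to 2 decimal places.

2.15

P(θ) = 1 / (1 + exp(−a(θ − b)))
P_1 = 1/(1+e^{-1.1400}) = 0.7577
P_2 = 1/(1+e^{-2.5704}) = 0.9289
P_3 = 1/(1+e^{0.1323}) = 0.4670
E[score] = 0.7577 + 0.9289 + 0.4670 = 2.1536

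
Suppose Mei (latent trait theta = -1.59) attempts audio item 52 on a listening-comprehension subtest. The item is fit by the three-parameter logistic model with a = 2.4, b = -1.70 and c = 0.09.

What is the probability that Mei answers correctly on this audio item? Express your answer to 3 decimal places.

0.605

P(theta) = c + (1 − c) · 1 / (1 + exp(−a(theta − b)))
Exponent: 2.4 × (-1.59 − (-1.70)) = 0.2640
1/(1 + e^{-0.2640}) = 0.5656
P = 0.09 + 0.91 × 0.5656 = 0.6047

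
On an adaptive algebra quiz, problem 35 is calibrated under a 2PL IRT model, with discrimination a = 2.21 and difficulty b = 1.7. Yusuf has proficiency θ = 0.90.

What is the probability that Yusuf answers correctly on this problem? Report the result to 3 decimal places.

P(θ) = 1 / (1 + exp(−a(θ − b)))
Exponent: 2.21 × (0.90 − 1.7) = -1.7680
1/(1 + e^{1.7680}) = 0.1458

0.146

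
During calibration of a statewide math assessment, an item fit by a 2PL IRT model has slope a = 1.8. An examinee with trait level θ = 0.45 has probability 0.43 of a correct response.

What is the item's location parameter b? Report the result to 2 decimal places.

0.61

P(θ) = 1 / (1 + exp(−a(θ − b)))
logit(0.43) = ln(0.43/0.57) = -0.2819
b = θ − logit/(a) = 0.45 − (-0.2819)/1.8000 = 0.6066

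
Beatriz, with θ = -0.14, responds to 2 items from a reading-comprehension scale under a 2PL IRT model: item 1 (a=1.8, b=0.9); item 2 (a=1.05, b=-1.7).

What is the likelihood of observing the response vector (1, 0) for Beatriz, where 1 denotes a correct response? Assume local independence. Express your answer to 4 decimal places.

0.0217

P(θ) = 1 / (1 + exp(−a(θ − b)))
P_1 = 1/(1+e^{1.8720}) = 0.1333
P_2 = 1/(1+e^{-1.6380}) = 0.8373
L = P_1 × (1−P_2) = 0.1333 × 0.1627 = 0.02169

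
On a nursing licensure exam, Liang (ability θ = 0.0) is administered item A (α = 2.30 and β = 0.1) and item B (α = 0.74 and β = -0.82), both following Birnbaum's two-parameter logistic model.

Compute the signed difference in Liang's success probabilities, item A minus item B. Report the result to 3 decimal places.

-0.204

P(θ) = 1 / (1 + exp(−α(θ − β)))
P_A = 0.4428
P_B = 0.6472
P_A − P_B = -0.2045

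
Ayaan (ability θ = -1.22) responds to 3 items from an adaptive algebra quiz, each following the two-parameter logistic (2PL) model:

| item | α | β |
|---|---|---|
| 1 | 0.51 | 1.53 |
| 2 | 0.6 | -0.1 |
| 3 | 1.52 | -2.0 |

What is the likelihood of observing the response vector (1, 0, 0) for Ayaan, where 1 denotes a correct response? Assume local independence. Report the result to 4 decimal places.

0.0306

P(θ) = 1 / (1 + exp(−α(θ − β)))
P_1 = 1/(1+e^{1.4025}) = 0.1974
P_2 = 1/(1+e^{0.6720}) = 0.3380
P_3 = 1/(1+e^{-1.1856}) = 0.7660
L = P_1 × (1−P_2) × (1−P_3) = 0.1974 × 0.6620 × 0.2340 = 0.03059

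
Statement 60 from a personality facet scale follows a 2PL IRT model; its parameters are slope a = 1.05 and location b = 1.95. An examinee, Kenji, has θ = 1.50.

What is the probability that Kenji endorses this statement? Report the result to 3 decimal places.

0.384

P(θ) = 1 / (1 + exp(−a(θ − b)))
Exponent: 1.05 × (1.50 − 1.95) = -0.4725
1/(1 + e^{0.4725}) = 0.3840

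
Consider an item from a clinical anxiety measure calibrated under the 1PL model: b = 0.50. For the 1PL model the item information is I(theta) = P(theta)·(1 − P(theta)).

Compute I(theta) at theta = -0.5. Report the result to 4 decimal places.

0.1966

P = 1/(1+e^{1.0000}) = 0.2689
P(1−P) = 0.2689 × 0.7311 = 0.1966
I = P(1−P) = 0.19661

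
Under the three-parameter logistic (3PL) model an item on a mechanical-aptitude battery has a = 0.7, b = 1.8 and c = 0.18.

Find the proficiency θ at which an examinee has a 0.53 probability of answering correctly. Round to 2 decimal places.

1.38

P(θ) = c + (1 − c) · 1 / (1 + exp(−a(θ − b)))
Remove guessing floor: (0.53 − 0.18)/(1 − 0.18) = 0.4268
logit = ln(0.4268/0.5732) = -0.2948
θ = b + logit/(a) = 1.8 + (-0.2948)/0.7000 = 1.3789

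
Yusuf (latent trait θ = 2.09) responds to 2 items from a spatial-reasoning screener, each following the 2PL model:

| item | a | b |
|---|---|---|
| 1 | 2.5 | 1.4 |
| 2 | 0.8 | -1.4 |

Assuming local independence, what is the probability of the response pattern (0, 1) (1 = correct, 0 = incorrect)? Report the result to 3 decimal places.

P(θ) = 1 / (1 + exp(−a(θ − b)))
P_1 = 1/(1+e^{-1.7250}) = 0.8488
P_2 = 1/(1+e^{-2.7920}) = 0.9422
L = (1−P_1) × P_2 = 0.1512 × 0.9422 = 0.14249

0.142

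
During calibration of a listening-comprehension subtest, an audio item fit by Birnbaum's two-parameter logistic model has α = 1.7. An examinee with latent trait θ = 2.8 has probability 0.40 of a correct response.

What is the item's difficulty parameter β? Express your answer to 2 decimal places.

P(θ) = 1 / (1 + exp(−α(θ − β)))
logit(0.40) = ln(0.40/0.60) = -0.4055
β = θ − logit/(α) = 2.8 − (-0.4055)/1.7000 = 3.0385

3.04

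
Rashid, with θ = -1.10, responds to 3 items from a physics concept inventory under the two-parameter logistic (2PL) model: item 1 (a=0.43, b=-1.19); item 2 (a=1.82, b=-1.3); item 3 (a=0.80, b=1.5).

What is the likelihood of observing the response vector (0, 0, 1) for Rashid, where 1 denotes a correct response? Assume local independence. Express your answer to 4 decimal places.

P(θ) = 1 / (1 + exp(−a(θ − b)))
P_1 = 1/(1+e^{-0.0387}) = 0.5097
P_2 = 1/(1+e^{-0.3640}) = 0.5900
P_3 = 1/(1+e^{2.0800}) = 0.1111
L = (1−P_1) × (1−P_2) × P_3 = 0.4903 × 0.4100 × 0.1111 = 0.02233

0.0223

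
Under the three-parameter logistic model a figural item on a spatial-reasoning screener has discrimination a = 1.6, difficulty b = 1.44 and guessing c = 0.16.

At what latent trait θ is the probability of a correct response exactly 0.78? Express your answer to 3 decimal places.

P(θ) = c + (1 − c) · 1 / (1 + exp(−a(θ − b)))
Remove guessing floor: (0.78 − 0.16)/(1 − 0.16) = 0.7381
logit = ln(0.7381/0.2619) = 1.0361
θ = b + logit/(a) = 1.44 + 1.0361/1.6000 = 2.0876

2.088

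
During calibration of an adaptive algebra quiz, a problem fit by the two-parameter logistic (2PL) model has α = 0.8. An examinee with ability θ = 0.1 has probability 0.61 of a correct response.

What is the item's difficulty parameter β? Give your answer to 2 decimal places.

-0.46

P(θ) = 1 / (1 + exp(−α(θ − β)))
logit(0.61) = ln(0.61/0.39) = 0.4473
β = θ − logit/(α) = 0.1 − 0.4473/0.8000 = -0.4591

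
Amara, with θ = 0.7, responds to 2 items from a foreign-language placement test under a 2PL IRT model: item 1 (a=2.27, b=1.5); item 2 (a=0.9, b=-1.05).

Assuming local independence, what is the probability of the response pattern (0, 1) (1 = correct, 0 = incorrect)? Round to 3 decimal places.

0.713

P(θ) = 1 / (1 + exp(−a(θ − b)))
P_1 = 1/(1+e^{1.8160}) = 0.1399
P_2 = 1/(1+e^{-1.5750}) = 0.8285
L = (1−P_1) × P_2 = 0.8601 × 0.8285 = 0.71258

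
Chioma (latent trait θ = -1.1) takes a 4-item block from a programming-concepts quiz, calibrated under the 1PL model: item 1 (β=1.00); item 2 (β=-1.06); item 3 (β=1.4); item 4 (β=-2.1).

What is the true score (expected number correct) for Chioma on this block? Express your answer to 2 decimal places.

P(θ) = 1 / (1 + exp(−(θ − β)))
P_1 = 1/(1+e^{2.1000}) = 0.1091
P_2 = 1/(1+e^{0.0400}) = 0.4900
P_3 = 1/(1+e^{2.5000}) = 0.0759
P_4 = 1/(1+e^{-1.0000}) = 0.7311
E[score] = 0.1091 + 0.4900 + 0.0759 + 0.7311 = 1.4060

1.41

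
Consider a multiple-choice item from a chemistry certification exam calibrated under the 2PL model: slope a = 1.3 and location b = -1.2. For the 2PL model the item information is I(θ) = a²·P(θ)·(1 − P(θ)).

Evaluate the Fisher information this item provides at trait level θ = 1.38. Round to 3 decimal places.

0.055

P = 1/(1+e^{-3.3540}) = 0.9662
P(1−P) = 0.9662 × 0.0338 = 0.0326
I = a² × P(1−P) = 1.3² × 0.0326 = 0.05514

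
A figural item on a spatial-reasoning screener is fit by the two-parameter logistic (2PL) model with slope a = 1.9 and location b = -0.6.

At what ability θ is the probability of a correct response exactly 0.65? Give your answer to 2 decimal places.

-0.27

P(θ) = 1 / (1 + exp(−a(θ − b)))
logit = ln(0.6500/0.3500) = 0.6190
θ = b + logit/(a) = -0.6 + 0.6190/1.9000 = -0.2742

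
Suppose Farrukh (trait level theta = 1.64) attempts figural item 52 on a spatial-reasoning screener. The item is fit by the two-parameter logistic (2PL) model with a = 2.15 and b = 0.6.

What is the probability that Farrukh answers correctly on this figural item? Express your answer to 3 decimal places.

P(theta) = 1 / (1 + exp(−a(theta − b)))
Exponent: 2.15 × (1.64 − 0.6) = 2.2360
1/(1 + e^{-2.2360}) = 0.9034

0.903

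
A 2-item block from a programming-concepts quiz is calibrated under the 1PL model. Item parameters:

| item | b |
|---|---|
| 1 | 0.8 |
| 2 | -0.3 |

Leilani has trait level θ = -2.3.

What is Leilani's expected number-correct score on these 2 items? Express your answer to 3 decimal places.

0.162

P(θ) = 1 / (1 + exp(−(θ − b)))
P_1 = 1/(1+e^{3.1000}) = 0.0431
P_2 = 1/(1+e^{2.0000}) = 0.1192
E[score] = 0.0431 + 0.1192 = 0.1623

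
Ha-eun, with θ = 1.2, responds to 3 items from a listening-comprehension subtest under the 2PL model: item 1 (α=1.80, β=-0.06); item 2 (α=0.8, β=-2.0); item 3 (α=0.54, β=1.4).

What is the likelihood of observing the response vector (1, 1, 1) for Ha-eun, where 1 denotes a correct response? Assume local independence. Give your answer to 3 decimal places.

P(θ) = 1 / (1 + exp(−α(θ − β)))
P_1 = 1/(1+e^{-2.2680}) = 0.9062
P_2 = 1/(1+e^{-2.5600}) = 0.9282
P_3 = 1/(1+e^{0.1080}) = 0.4730
L = P_1 × P_2 × P_3 = 0.9062 × 0.9282 × 0.4730 = 0.39789

0.398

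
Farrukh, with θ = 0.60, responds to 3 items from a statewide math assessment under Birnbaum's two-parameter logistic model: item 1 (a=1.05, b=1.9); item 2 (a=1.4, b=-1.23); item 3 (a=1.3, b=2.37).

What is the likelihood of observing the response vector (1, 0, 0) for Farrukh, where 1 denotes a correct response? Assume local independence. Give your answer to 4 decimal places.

0.0132

P(θ) = 1 / (1 + exp(−a(θ − b)))
P_1 = 1/(1+e^{1.3650}) = 0.2034
P_2 = 1/(1+e^{-2.5620}) = 0.9284
P_3 = 1/(1+e^{2.3010}) = 0.0910
L = P_1 × (1−P_2) × (1−P_3) = 0.2034 × 0.0716 × 0.9090 = 0.01324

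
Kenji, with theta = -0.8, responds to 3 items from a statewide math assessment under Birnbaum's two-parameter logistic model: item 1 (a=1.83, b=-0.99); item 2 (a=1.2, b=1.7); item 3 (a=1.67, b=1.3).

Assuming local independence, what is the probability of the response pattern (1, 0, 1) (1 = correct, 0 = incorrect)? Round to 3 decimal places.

P(theta) = 1 / (1 + exp(−a(theta − b)))
P_1 = 1/(1+e^{-0.3477}) = 0.5861
P_2 = 1/(1+e^{3.0000}) = 0.0474
P_3 = 1/(1+e^{3.5070}) = 0.0291
L = P_1 × (1−P_2) × P_3 = 0.5861 × 0.9526 × 0.0291 = 0.01625

0.016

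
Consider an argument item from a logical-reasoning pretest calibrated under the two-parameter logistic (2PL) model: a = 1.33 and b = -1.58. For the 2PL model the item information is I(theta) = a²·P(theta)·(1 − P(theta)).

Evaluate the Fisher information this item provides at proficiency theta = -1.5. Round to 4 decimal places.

0.4410

P = 1/(1+e^{-0.1064}) = 0.5266
P(1−P) = 0.5266 × 0.4734 = 0.2493
I = a² × P(1−P) = 1.33² × 0.2493 = 0.44098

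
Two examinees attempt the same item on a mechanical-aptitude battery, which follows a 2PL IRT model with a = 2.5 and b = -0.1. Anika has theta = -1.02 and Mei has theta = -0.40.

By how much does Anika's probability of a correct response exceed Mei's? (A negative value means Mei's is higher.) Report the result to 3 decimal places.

-0.230

P(theta) = 1 / (1 + exp(−a(theta − b)))
P(Anika) = 0.0911  [exponent -2.3000]
P(Mei) = 0.3208  [exponent -0.7500]
Difference = 0.0911 − 0.3208 = -0.2297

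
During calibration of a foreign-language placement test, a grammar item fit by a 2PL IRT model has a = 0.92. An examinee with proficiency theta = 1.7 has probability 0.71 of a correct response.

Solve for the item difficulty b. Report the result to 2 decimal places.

P(theta) = 1 / (1 + exp(−a(theta − b)))
logit(0.71) = ln(0.71/0.29) = 0.8954
b = theta − logit/(a) = 1.7 − 0.8954/0.9200 = 0.7268

0.73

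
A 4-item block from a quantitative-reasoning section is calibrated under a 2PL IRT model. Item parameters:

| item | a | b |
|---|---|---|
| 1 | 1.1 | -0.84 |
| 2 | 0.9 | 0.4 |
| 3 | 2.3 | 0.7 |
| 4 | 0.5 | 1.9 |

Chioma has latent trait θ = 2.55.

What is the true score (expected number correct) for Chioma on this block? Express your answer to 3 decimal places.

P(θ) = 1 / (1 + exp(−a(θ − b)))
P_1 = 1/(1+e^{-3.7290}) = 0.9765
P_2 = 1/(1+e^{-1.9350}) = 0.8738
P_3 = 1/(1+e^{-4.2550}) = 0.9860
P_4 = 1/(1+e^{-0.3250}) = 0.5805
E[score] = 0.9765 + 0.8738 + 0.9860 + 0.5805 = 3.4169

3.417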